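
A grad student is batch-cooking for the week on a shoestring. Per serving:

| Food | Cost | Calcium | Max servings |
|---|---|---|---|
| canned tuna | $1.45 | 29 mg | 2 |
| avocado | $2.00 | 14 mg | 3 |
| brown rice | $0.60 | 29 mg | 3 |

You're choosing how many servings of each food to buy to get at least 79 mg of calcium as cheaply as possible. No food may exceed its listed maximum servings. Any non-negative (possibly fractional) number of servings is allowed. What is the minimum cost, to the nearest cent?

Cost per mg of calcium: brown rice $0.0207, canned tuna $0.0500, avocado $0.1429.
Take 2.724 servings of brown rice: +79.0 mg calcium for $1.63 (total $1.63, still need 0.0 mg).
Filling from the cheapest source first is optimal under one linear minimum: $1.63.

$1.63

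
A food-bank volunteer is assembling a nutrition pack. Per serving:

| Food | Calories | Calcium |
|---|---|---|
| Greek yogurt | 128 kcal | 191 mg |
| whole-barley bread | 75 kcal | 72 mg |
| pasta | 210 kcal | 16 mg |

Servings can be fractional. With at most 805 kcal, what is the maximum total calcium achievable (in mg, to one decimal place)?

Calcium per kcal: Greek yogurt 1.492, whole-barley bread 0.96, pasta 0.07619.
With no serving limits, spend the whole calories allowance on Greek yogurt: 805 kcal / 128 kcal × 191 mg = 1201.2 mg.

1201.2 mg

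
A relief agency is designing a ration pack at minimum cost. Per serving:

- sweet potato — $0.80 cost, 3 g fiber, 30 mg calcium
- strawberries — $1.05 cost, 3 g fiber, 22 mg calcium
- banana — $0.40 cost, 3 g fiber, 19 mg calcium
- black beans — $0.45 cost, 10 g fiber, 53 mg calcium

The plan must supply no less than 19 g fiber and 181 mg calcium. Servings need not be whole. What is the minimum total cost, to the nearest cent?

Compare the cost at each extreme point of the feasible region.
sweet potato only: max(19/3, 181/30) = 6.333 servings → $5.07.
strawberries only: max(19/3, 181/22) = 8.227 servings → $8.64.
banana only: max(19/3, 181/19) = 9.526 servings → $3.81.
black beans only: max(19/10, 181/53) = 3.415 servings → $1.54.
sweet potato + strawberries with both tight: 5.208 servings and 1.125 servings → $5.35.
sweet potato + banana with both tight: 5.515 servings and 0.8182 servings → $4.74.
sweet potato + black beans with both tight: 5.695 servings and 0.1915 servings → $4.64.
strawberries + banana with both targets exact would need a negative amount; discard.
strawberries + black beans: the both-tight solution has a negative serving — not a feasible corner.
banana + black beans: the both-tight solution has a negative serving — not a feasible corner.
Cheapest feasible corner: $1.54.

$1.54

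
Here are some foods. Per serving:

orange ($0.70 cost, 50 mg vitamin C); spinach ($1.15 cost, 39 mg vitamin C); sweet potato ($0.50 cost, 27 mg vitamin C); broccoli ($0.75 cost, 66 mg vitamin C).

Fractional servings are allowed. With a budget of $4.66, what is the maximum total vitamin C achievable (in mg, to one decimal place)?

Vitamin C per dollar: broccoli 88, orange 71.43, sweet potato 54, spinach 33.91.
With no serving limits, spend the whole cost allowance on broccoli: $4.66 / $0.75 × 66 mg = 410.1 mg.

410.1 mg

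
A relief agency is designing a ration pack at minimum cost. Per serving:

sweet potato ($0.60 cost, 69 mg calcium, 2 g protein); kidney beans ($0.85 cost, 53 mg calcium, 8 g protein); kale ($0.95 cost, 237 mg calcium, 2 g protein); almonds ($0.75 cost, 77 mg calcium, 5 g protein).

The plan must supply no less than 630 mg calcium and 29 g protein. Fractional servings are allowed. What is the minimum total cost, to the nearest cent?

A basic optimal solution has at most two foods positive. Try each food alone and each pair with both targets met exactly.
sweet potato only: max(630/69, 29/2) = 14.5 servings → $8.70.
kidney beans only: max(630/53, 29/8) = 11.89 servings → $10.10.
kale only: max(630/237, 29/2) = 14.5 servings → $13.78.
almonds only: max(630/77, 29/5) = 8.182 servings → $6.14.
sweet potato + kidney beans with both tight: 7.854 servings and 1.661 servings → $6.12.
sweet potato + kale with both targets exact would need a negative amount; discard.
sweet potato + almonds with both tight: 4.801 servings and 3.88 servings → $5.79.
kidney beans + kale with both tight: 3.136 servings and 1.957 servings → $4.52.
kidney beans + almonds with both targets exact would need a negative amount; discard.
kale + almonds with both tight: 0.8894 servings and 5.444 servings → $4.93.
So the least-cost plan costs $4.52.

$4.52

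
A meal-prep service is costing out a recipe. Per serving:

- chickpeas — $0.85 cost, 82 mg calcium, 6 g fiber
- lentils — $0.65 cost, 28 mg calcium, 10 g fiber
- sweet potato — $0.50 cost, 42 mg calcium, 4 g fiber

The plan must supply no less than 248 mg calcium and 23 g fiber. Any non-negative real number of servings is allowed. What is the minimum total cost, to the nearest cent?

$2.79

At the optimum either one food covers both requirements or two foods hit both targets exactly; no other combination can be cheaper.
chickpeas only: max(248/82, 23/6) = 3.833 servings → $3.26.
lentils only: max(248/28, 23/10) = 8.857 servings → $5.76.
sweet potato only: max(248/42, 23/4) = 5.905 servings → $2.95.
chickpeas + lentils with both tight: 2.816 servings and 0.6104 servings → $2.79.
chickpeas + sweet potato with both tight: 0.3421 servings and 5.237 servings → $2.91.
lentils + sweet potato: intersection lies outside the first quadrant.
So the least-cost plan costs $2.79.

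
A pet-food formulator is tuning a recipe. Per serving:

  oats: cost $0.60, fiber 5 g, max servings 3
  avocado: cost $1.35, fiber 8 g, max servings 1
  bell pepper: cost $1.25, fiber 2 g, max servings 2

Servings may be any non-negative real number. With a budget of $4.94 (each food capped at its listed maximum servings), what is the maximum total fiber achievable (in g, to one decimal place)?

25.9 g

Fiber per dollar: oats 8.333, avocado 5.926, bell pepper 1.6.
Take 3 servings of oats: spends $1.80, +15.0 g fiber (running total 15.0 g).
Take 1 serving of avocado: spends $1.35, +8.0 g fiber (running total 23.0 g).
Take 1.432 servings of bell pepper: spends $1.79, +2.9 g fiber (running total 25.9 g).
Filling greedily by fiber-per-dollar is optimal for one linear limit, giving 25.9 g.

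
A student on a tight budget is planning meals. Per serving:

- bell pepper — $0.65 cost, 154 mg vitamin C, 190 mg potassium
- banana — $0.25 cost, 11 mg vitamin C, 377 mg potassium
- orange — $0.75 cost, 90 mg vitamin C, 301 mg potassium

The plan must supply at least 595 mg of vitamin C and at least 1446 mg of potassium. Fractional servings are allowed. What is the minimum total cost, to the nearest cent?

$2.91

Check every corner: each single food scaled to meet both minima, and each pair solved so both constraints bind.
bell pepper only: max(595/154, 1446/190) = 7.611 servings → $4.95.
banana only: max(595/11, 1446/377) = 54.09 servings → $13.52.
orange only: max(595/90, 1446/301) = 6.611 servings → $4.96.
bell pepper + banana with both tight: 3.724 servings and 1.959 servings → $2.91.
bell pepper + orange with both tight: 1.673 servings and 3.748 servings → $3.90.
banana + orange: intersection lies outside the first quadrant.
So the least-cost plan costs $2.91.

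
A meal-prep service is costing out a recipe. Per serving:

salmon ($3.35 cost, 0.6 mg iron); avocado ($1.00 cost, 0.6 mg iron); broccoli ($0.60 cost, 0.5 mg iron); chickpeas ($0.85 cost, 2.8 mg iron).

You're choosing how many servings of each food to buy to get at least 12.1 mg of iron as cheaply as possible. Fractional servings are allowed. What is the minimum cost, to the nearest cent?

Cost per mg of iron: chickpeas $0.3036, broccoli $1.2000, avocado $1.6667, salmon $5.5833.
With no serving limits, use only chickpeas: 12.1 mg / 2.8 mg = 4.321 servings × $0.85 = $3.67.

$3.67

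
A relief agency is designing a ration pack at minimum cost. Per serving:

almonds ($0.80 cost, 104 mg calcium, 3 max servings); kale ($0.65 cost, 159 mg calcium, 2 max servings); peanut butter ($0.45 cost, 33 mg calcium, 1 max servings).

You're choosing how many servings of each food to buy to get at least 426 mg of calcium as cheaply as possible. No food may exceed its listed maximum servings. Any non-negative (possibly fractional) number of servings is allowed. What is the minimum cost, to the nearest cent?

$2.13

Cost per mg of calcium: kale $0.0041, almonds $0.0077, peanut butter $0.0136.
Take 2 servings of kale: +318.0 mg calcium for $1.30 (total $1.30, still need 108.0 mg).
Take 1.038 servings of almonds: +108.0 mg calcium for $0.83 (total $2.13, still need 0.0 mg).
Filling from the cheapest source first is optimal under one linear minimum: $2.13.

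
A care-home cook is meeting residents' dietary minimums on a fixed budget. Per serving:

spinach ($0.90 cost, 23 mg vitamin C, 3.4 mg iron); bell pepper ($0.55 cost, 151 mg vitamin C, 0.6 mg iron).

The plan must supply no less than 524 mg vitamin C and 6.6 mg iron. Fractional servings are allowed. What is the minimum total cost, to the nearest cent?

$3.02

A basic optimal solution has at most two foods positive. Try each food alone and each pair with both targets met exactly.
spinach only: max(524/23, 6.6/3.4) = 22.78 servings → $20.50.
bell pepper only: max(524/151, 6.6/0.6) = 11 servings → $6.05.
spinach + bell pepper with both tight: 1.365 servings and 3.262 servings → $3.02.
The minimum over all feasible corners is $3.02.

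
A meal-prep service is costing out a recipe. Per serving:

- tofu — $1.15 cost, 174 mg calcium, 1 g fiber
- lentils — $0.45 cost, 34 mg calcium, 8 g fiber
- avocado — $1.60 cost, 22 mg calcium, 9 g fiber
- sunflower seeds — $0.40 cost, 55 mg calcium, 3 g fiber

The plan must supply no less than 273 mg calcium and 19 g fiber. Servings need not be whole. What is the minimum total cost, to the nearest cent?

A basic optimal solution has at most two foods positive. Try each food alone and each pair with both targets met exactly.
tofu only: max(273/174, 19/1) = 19 servings → $21.85.
lentils only: max(273/34, 19/8) = 8.029 servings → $3.61.
avocado only: max(273/22, 19/9) = 12.41 servings → $19.85.
sunflower seeds only: max(273/55, 19/3) = 6.333 servings → $2.53.
tofu + lentils with both tight: 1.133 servings and 2.233 servings → $2.31.
tofu + avocado with both tight: 1.321 servings and 1.964 servings → $4.66.
tofu + sunflower seeds with both targets exact would need a negative amount; discard.
lentils + avocado with both targets exact would need a negative amount; discard.
lentils + sunflower seeds with both tight: 0.6686 servings and 4.55 servings → $2.12.
avocado + sunflower seeds with both tight: 0.5268 servings and 4.753 servings → $2.74.
The minimum over all feasible corners is $2.12.

$2.12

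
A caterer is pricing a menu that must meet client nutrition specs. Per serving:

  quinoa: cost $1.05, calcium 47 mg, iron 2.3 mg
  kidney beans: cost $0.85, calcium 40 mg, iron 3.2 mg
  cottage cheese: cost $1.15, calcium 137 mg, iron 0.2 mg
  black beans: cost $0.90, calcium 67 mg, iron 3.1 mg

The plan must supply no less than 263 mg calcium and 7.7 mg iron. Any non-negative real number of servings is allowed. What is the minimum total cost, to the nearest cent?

$3.03

For a min-cost LP with two ≥-constraints, a basic feasible solution has at most two positive variables.
quinoa only: max(263/47, 7.7/2.3) = 5.596 servings → $5.88.
kidney beans only: max(263/40, 7.7/3.2) = 6.575 servings → $5.59.
cottage cheese only: max(263/137, 7.7/0.2) = 38.5 servings → $44.27.
black beans only: max(263/67, 7.7/3.1) = 3.925 servings → $3.53.
quinoa + kidney beans: intersection lies outside the first quadrant.
quinoa + cottage cheese with both tight: 3.279 servings and 0.7949 servings → $4.36.
quinoa + black beans: the both-tight solution has a negative serving — not a feasible corner.
kidney beans + cottage cheese with both tight: 2.329 servings and 1.24 servings → $3.41.
kidney beans + black beans: intersection lies outside the first quadrant.
cottage cheese + black beans with both tight: 0.7279 servings and 2.437 servings → $3.03.
The minimum over all feasible corners is $3.03.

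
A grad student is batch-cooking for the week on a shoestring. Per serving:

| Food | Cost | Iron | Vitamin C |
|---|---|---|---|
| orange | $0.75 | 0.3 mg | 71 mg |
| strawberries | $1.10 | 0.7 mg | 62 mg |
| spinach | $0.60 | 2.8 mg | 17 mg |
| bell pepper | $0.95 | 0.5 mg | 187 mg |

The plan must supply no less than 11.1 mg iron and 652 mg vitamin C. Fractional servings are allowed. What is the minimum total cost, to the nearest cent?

$5.06

An LP optimum is at a vertex; with two nutrient constraints at most two foods are used. Check each candidate.
orange only: max(11.1/0.3, 652/71) = 37 servings → $27.75.
strawberries only: max(11.1/0.7, 652/62) = 15.86 servings → $17.44.
spinach only: max(11.1/2.8, 652/17) = 38.35 servings → $23.01.
bell pepper only: max(11.1/0.5, 652/187) = 22.2 servings → $21.09.
orange + strawberries: the both-tight solution has a negative serving — not a feasible corner.
orange + spinach with both tight: 8.451 servings and 3.059 servings → $8.17.
orange + bell pepper with both targets exact would need a negative amount; discard.
strawberries + spinach with both tight: 10.12 servings and 1.434 servings → $12.00.
strawberries + bell pepper with both targets exact would need a negative amount; discard.
spinach + bell pepper with both tight: 3.397 servings and 3.178 servings → $5.06.
The minimum over all feasible corners is $5.06.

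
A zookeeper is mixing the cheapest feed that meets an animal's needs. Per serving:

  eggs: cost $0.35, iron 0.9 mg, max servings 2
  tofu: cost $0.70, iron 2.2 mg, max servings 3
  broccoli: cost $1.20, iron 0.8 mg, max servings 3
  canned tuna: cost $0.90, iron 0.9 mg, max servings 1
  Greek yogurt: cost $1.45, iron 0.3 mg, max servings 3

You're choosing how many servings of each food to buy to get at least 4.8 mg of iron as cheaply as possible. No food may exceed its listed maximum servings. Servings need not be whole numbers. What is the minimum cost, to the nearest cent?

$1.53

Cost per mg of iron: tofu $0.3182, eggs $0.3889, canned tuna $1.0000, broccoli $1.5000, Greek yogurt $4.8333.
Take 2.182 servings of tofu: +4.8 mg iron for $1.53 (total $1.53, still need 0.0 mg).
Filling from the cheapest source first is optimal under one linear minimum: $1.53.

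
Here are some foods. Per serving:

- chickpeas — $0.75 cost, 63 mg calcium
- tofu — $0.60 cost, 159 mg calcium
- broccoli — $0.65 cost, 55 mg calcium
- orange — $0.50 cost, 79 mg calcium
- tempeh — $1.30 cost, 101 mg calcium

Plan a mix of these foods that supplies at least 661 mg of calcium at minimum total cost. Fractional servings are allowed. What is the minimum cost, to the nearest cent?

Cost per mg of calcium: tofu $0.0038, orange $0.0063, broccoli $0.0118, chickpeas $0.0119, tempeh $0.0129.
With no serving limits, use only tofu: 661 mg / 159 mg = 4.157 servings × $0.60 = $2.49.

$2.49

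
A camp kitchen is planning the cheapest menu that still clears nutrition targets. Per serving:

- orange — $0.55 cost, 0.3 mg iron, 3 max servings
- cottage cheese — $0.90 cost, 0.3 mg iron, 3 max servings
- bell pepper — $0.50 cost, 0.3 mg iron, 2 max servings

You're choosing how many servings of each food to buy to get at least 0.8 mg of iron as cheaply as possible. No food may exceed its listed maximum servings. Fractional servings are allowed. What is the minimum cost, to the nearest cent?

Cost per mg of iron: bell pepper $1.6667, orange $1.8333, cottage cheese $3.0000.
Take 2 servings of bell pepper: +0.6 mg iron for $1.00 (total $1.00, still need 0.2 mg).
Take 0.6667 servings of orange: +0.2 mg iron for $0.37 (total $1.37, still need 0.0 mg).
Filling from the cheapest source first is optimal under one linear minimum: $1.37.

$1.37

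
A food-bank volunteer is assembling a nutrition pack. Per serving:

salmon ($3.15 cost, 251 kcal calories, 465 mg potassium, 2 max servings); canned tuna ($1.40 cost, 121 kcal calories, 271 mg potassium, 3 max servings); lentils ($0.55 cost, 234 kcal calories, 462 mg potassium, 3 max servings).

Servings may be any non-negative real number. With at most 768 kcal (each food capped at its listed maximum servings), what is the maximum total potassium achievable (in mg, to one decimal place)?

Potassium per kcal: canned tuna 2.24, lentils 1.974, salmon 1.853.
Take 3 servings of canned tuna: uses 363 kcal, +813.0 mg potassium (running total 813.0 mg).
Take 1.731 servings of lentils: uses 405 kcal, +799.6 mg potassium (running total 1612.6 mg).
Greedy by best ratio exhausts the calories allowance optimally: 1612.6 mg.

1612.6 mg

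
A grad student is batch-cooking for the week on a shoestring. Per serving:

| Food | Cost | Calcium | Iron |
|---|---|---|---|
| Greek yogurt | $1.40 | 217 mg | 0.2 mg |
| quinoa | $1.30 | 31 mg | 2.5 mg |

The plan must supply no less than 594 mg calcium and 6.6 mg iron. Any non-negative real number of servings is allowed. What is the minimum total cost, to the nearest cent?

With two linear requirements the optimum uses one or two foods; enumerate the corners.
Greek yogurt only: max(594/217, 6.6/0.2) = 33 servings → $46.20.
quinoa only: max(594/31, 6.6/2.5) = 19.16 servings → $24.91.
Greek yogurt + quinoa with both tight: 2.387 servings and 2.449 servings → $6.53.
So the least-cost plan costs $6.53.

$6.53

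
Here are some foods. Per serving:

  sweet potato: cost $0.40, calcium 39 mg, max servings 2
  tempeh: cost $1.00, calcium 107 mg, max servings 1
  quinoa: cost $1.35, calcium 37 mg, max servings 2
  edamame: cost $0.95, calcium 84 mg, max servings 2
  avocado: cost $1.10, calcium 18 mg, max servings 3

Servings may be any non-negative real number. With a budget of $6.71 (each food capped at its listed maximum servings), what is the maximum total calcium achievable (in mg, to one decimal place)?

432.1 mg

Calcium per dollar: tempeh 107, sweet potato 97.5, edamame 88.42, quinoa 27.41, avocado 16.36.
Take 1 serving of tempeh: spends $1.00, +107.0 mg calcium (running total 107.0 mg).
Take 2 servings of sweet potato: spends $0.80, +78.0 mg calcium (running total 185.0 mg).
Take 2 servings of edamame: spends $1.90, +168.0 mg calcium (running total 353.0 mg).
Take 2 servings of quinoa: spends $2.70, +74.0 mg calcium (running total 427.0 mg).
Take 0.2818 servings of avocado: spends $0.31, +5.1 mg calcium (running total 432.1 mg).
Greedy by best ratio exhausts the cost allowance optimally: 432.1 mg.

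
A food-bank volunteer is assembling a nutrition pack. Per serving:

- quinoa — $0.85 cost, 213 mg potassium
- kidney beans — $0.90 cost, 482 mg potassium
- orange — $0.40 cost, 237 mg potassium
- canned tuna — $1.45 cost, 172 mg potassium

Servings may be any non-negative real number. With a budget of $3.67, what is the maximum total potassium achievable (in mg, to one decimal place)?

2174.5 mg

Potassium per dollar: orange 592.5, kidney beans 535.6, quinoa 250.6, canned tuna 118.6.
With no serving limits, spend the whole cost allowance on orange: $3.67 / $0.40 × 237 mg = 2174.5 mg.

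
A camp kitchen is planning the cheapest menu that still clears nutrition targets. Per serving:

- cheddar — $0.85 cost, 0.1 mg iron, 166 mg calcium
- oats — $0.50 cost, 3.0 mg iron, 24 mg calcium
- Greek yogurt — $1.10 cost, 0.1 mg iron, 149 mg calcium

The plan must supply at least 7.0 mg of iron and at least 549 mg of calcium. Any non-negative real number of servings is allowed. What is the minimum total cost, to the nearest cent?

$3.65

Two binding constraints pin down two serving amounts, so the optimal mix uses at most two foods. The candidates are each food alone (scaled to the tighter of iron/calcium) and each pair with both constraints tight.
cheddar only: max(7.0/0.1, 549/166) = 70 servings → $59.50.
oats only: max(7.0/3.0, 549/24) = 22.88 servings → $11.44.
Greek yogurt only: max(7.0/0.1, 549/149) = 70 servings → $77.00.
cheddar + oats with both tight: 2.984 servings and 2.234 servings → $3.65.
cheddar + Greek yogurt with both targets exact would need a negative amount; discard.
oats + Greek yogurt with both tight: 2.222 servings and 3.327 servings → $4.77.
So the least-cost plan costs $3.65.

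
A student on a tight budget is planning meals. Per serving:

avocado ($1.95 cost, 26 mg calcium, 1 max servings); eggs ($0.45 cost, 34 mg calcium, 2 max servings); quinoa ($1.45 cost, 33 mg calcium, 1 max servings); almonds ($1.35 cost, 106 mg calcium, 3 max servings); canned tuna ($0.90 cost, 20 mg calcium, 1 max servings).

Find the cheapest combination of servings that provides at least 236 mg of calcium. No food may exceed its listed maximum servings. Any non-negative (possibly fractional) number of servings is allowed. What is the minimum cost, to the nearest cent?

Cost per mg of calcium: almonds $0.0127, eggs $0.0132, quinoa $0.0439, canned tuna $0.0450, avocado $0.0750.
Take 2.226 servings of almonds: +236.0 mg calcium for $3.01 (total $3.01, still need 0.0 mg).
Filling from the cheapest source first is optimal under one linear minimum: $3.01.

$3.01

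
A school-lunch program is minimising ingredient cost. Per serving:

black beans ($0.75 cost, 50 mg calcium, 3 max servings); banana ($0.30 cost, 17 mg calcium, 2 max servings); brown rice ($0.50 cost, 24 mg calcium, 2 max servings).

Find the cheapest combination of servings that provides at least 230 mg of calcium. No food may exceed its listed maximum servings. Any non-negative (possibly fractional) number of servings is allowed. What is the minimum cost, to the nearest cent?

$3.81

Cost per mg of calcium: black beans $0.0150, banana $0.0176, brown rice $0.0208.
Take 3 servings of black beans: +150.0 mg calcium for $2.25 (total $2.25, still need 80.0 mg).
Take 2 servings of banana: +34.0 mg calcium for $0.60 (total $2.85, still need 46.0 mg).
Take 1.917 servings of brown rice: +46.0 mg calcium for $0.96 (total $3.81, still need 0.0 mg).
Greedy by cheapest-per-mg is optimal for a single linear constraint, so the minimum cost is $3.81.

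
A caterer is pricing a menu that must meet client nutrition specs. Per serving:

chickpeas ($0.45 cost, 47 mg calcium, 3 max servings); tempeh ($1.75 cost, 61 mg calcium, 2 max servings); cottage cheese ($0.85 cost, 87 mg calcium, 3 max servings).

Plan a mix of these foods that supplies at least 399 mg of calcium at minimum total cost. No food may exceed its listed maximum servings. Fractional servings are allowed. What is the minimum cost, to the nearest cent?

Cost per mg of calcium: chickpeas $0.0096, cottage cheese $0.0098, tempeh $0.0287.
Take 3 servings of chickpeas: +141.0 mg calcium for $1.35 (total $1.35, still need 258.0 mg).
Take 2.966 servings of cottage cheese: +258.0 mg calcium for $2.52 (total $3.87, still need 0.0 mg).
Filling from the cheapest source first is optimal under one linear minimum: $3.87.

$3.87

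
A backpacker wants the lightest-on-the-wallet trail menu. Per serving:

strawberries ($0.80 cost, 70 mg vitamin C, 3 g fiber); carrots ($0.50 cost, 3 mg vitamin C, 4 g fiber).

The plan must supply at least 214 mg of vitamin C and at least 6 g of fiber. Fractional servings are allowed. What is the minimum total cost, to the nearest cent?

This is a tiny linear program; its minimum lies at a vertex of the feasible set. List the vertices and price them.
strawberries only: max(214/70, 6/3) = 3.057 servings → $2.45.
carrots only: max(214/3, 6/4) = 71.33 servings → $35.67.
strawberries + carrots: intersection lies outside the first quadrant.
Cheapest feasible corner: $2.45.

$2.45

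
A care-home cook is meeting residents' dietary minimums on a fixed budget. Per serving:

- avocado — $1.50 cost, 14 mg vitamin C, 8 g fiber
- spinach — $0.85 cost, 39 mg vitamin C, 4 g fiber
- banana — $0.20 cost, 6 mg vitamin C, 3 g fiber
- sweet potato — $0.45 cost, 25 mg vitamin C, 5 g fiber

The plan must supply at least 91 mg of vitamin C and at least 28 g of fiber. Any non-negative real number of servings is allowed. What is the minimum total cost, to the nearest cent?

An LP optimum is at a vertex; with two nutrient constraints at most two foods are used. Check each candidate.
avocado only: max(91/14, 28/8) = 6.5 servings → $9.75.
spinach only: max(91/39, 28/4) = 7 servings → $5.95.
banana only: max(91/6, 28/3) = 15.17 servings → $3.03.
sweet potato only: max(91/25, 28/5) = 5.6 servings → $2.52.
avocado + spinach with both tight: 2.844 servings and 1.312 servings → $5.38.
avocado + banana: intersection lies outside the first quadrant.
avocado + sweet potato with both tight: 1.885 servings and 2.585 servings → $3.99.
spinach + banana with both tight: 1.129 servings and 7.828 servings → $2.53.
spinach + sweet potato: the both-tight solution has a negative serving — not a feasible corner.
banana + sweet potato with both tight: 5.444 servings and 2.333 servings → $2.14.
Cheapest feasible corner: $2.14.

$2.14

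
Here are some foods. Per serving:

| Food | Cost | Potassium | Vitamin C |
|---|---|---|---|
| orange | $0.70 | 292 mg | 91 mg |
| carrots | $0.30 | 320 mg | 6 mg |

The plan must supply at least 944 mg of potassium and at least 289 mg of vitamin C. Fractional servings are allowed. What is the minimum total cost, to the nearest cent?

$2.24

Compare the cost at each extreme point of the feasible region.
orange only: max(944/292, 289/91) = 3.233 servings → $2.26.
carrots only: max(944/320, 289/6) = 48.17 servings → $14.45.
orange + carrots with both tight: 3.172 servings and 0.05539 servings → $2.24.
The minimum over all feasible corners is $2.24.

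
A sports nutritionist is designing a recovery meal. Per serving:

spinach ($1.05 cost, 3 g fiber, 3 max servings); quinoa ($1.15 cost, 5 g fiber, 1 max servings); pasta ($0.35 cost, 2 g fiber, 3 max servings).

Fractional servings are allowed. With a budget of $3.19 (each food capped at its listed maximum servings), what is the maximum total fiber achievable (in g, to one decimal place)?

13.8 g

Fiber per dollar: pasta 5.714, quinoa 4.348, spinach 2.857.
Take 3 servings of pasta: spends $1.05, +6.0 g fiber (running total 6.0 g).
Take 1 serving of quinoa: spends $1.15, +5.0 g fiber (running total 11.0 g).
Take 0.9429 servings of spinach: spends $0.99, +2.8 g fiber (running total 13.8 g).
Greedy by best ratio exhausts the cost allowance optimally: 13.8 g.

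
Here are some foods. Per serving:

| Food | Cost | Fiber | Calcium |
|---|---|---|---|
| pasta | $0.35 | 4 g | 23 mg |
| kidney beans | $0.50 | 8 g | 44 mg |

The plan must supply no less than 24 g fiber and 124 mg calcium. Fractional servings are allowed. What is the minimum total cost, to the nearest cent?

$1.50

Minimising a linear cost over {fiber ≥ 24, calcium ≥ 124, servings ≥ 0} — the optimum is at a vertex, using one or two foods.
pasta only: max(24/4, 124/23) = 6 servings → $2.10.
kidney beans only: max(24/8, 124/44) = 3 servings → $1.50.
pasta + kidney beans: intersection lies outside the first quadrant.
The minimum over all feasible corners is $1.50.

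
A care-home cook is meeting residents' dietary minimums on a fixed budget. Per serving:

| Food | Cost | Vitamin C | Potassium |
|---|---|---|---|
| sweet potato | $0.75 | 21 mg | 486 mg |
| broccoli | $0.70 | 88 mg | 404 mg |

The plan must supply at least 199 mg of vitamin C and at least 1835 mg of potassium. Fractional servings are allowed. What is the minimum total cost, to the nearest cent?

sweet potato only: max(199/21, 1835/486) = 9.476 servings → $7.11.
broccoli only: max(199/88, 1835/404) = 4.542 servings → $3.18.
sweet potato + broccoli with both tight: 2.365 servings and 1.697 servings → $2.96.
Cheapest feasible corner: $2.96.

$2.96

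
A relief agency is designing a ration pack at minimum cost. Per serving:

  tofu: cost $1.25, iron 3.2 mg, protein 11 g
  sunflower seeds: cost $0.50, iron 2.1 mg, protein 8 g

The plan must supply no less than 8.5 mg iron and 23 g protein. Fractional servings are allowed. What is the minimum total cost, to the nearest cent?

$2.02

Check every corner: each single food scaled to meet both minima, and each pair solved so both constraints bind.
tofu only: max(8.5/3.2, 23/11) = 2.656 servings → $3.32.
sunflower seeds only: max(8.5/2.1, 23/8) = 4.048 servings → $2.02.
tofu + sunflower seeds: the both-tight solution has a negative serving — not a feasible corner.
Cheapest feasible corner: $2.02.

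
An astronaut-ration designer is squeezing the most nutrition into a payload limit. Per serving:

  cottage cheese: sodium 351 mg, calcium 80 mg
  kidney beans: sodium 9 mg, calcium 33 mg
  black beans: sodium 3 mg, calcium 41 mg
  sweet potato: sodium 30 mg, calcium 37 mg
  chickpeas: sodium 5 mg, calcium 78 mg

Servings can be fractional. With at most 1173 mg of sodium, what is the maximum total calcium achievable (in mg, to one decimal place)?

Calcium per mg sodium: chickpeas 15.6, black beans 13.67, kidney beans 3.667, sweet potato 1.233, cottage cheese 0.2279.
With no serving limits, spend the whole sodium allowance on chickpeas: 1173 mg / 5 mg × 78 mg = 18298.8 mg.

18298.8 mg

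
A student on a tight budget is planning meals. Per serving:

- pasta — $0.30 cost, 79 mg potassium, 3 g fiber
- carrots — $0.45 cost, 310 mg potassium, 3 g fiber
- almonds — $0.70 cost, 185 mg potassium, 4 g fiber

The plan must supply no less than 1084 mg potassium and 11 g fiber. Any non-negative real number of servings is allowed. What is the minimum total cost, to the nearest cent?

Compare the cost at each extreme point of the feasible region.
pasta only: max(1084/79, 11/3) = 13.72 servings → $4.12.
carrots only: max(1084/310, 11/3) = 3.667 servings → $1.65.
almonds only: max(1084/185, 11/4) = 5.859 servings → $4.10.
pasta + carrots with both tight: 0.228 servings and 3.439 servings → $1.62.
pasta + almonds: intersection lies outside the first quadrant.
carrots + almonds with both tight: 3.359 servings and 0.2307 servings → $1.67.
Cheapest feasible corner: $1.62.

$1.62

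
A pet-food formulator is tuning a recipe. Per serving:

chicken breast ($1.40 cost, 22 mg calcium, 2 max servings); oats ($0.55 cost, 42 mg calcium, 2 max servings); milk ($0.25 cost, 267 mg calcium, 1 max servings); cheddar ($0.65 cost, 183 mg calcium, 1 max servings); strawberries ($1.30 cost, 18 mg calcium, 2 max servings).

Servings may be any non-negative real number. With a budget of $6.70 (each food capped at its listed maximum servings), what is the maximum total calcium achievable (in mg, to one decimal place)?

604.3 mg

Calcium per dollar: milk 1068, cheddar 281.5, oats 76.36, chicken breast 15.71, strawberries 13.85.
Take 1 serving of milk: spends $0.25, +267.0 mg calcium (running total 267.0 mg).
Take 1 serving of cheddar: spends $0.65, +183.0 mg calcium (running total 450.0 mg).
Take 2 servings of oats: spends $1.10, +84.0 mg calcium (running total 534.0 mg).
Take 2 servings of chicken breast: spends $2.80, +44.0 mg calcium (running total 578.0 mg).
Take 1.462 servings of strawberries: spends $1.90, +26.3 mg calcium (running total 604.3 mg).
Greedy by best ratio exhausts the cost allowance optimally: 604.3 mg.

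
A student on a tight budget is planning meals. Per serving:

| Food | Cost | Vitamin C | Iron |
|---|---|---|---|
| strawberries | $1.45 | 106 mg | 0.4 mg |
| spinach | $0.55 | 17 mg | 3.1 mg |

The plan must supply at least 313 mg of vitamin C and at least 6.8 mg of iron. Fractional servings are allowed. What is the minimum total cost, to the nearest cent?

A basic optimal solution has at most two foods positive. Try each food alone and each pair with both targets met exactly.
strawberries only: max(313/106, 6.8/0.4) = 17 servings → $24.65.
spinach only: max(313/17, 6.8/3.1) = 18.41 servings → $10.13.
strawberries + spinach with both tight: 2.656 servings and 1.851 servings → $4.87.
So the least-cost plan costs $4.87.

$4.87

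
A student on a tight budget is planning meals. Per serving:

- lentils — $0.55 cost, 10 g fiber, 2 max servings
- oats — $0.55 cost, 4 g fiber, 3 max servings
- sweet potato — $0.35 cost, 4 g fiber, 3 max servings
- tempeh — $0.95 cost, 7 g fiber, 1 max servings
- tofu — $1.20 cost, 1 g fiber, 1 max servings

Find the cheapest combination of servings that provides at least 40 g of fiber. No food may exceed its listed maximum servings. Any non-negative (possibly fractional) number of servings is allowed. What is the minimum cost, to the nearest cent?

$3.24

Cost per g of fiber: lentils $0.0550, sweet potato $0.0875, tempeh $0.1357, oats $0.1375, tofu $1.2000.
Take 2 servings of lentils: +20.0 g fiber for $1.10 (total $1.10, still need 20.0 g).
Take 3 servings of sweet potato: +12.0 g fiber for $1.05 (total $2.15, still need 8.0 g).
Take 1 serving of tempeh: +7.0 g fiber for $0.95 (total $3.10, still need 1.0 g).
Take 0.25 servings of oats: +1.0 g fiber for $0.14 (total $3.24, still need 0.0 g).
Filling from the cheapest source first is optimal under one linear minimum: $3.24.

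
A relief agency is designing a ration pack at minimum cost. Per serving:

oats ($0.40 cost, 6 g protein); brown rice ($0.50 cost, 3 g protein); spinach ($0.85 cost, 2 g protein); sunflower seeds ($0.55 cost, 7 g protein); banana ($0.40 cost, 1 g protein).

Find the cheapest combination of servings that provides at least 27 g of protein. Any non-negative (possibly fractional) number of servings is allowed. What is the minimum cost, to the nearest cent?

Cost per g of protein: oats $0.0667, sunflower seeds $0.0786, brown rice $0.1667, banana $0.4000, spinach $0.4250.
With no serving limits, use only oats: 27 g / 6 g = 4.5 servings × $0.40 = $1.80.

$1.80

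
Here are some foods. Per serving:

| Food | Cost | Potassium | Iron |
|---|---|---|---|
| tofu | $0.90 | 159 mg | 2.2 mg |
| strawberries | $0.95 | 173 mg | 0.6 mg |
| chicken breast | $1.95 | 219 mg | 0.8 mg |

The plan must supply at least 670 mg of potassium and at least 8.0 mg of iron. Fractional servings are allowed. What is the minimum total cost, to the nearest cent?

An LP optimum is at a vertex; with two nutrient constraints at most two foods are used. Check each candidate.
tofu only: max(670/159, 8.0/2.2) = 4.214 servings → $3.79.
strawberries only: max(670/173, 8.0/0.6) = 13.33 servings → $12.67.
chicken breast only: max(670/219, 8.0/0.8) = 10 servings → $19.50.
tofu + strawberries with both tight: 3.443 servings and 0.7083 servings → $3.77.
tofu + chicken breast with both tight: 3.429 servings and 0.5697 servings → $4.20.
strawberries + chicken breast: the both-tight solution has a negative serving — not a feasible corner.
The minimum over all feasible corners is $3.77.

$3.77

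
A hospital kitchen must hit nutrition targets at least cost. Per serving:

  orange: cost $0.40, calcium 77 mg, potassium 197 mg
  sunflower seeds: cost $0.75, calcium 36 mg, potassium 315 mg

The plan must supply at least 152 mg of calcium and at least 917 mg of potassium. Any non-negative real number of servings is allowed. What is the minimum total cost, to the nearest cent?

The cheapest plan sits at a corner of the feasible region — with two constraints it uses at most two foods.
orange only: max(152/77, 917/197) = 4.655 servings → $1.86.
sunflower seeds only: max(152/36, 917/315) = 4.222 servings → $3.17.
orange + sunflower seeds with both tight: 0.8663 servings and 2.369 servings → $2.12.
So the least-cost plan costs $1.86.

$1.86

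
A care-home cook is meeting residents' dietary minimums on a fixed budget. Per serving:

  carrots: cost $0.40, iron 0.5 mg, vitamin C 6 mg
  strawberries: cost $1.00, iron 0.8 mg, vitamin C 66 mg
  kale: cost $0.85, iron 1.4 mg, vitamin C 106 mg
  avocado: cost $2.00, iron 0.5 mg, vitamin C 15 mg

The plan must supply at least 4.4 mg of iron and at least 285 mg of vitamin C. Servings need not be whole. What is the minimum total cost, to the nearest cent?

$2.67

The cheapest plan sits at a corner of the feasible region — with two constraints it uses at most two foods.
carrots only: max(4.4/0.5, 285/6) = 47.5 servings → $19.00.
strawberries only: max(4.4/0.8, 285/66) = 5.5 servings → $5.50.
kale only: max(4.4/1.4, 285/106) = 3.143 servings → $2.67.
avocado only: max(4.4/0.5, 285/15) = 19 servings → $38.00.
carrots + strawberries with both tight: 2.213 servings and 4.117 servings → $5.00.
carrots + kale with both tight: 1.511 servings and 2.603 servings → $2.82.
carrots + avocado: the both-tight solution has a negative serving — not a feasible corner.
strawberries + kale: the both-tight solution has a negative serving — not a feasible corner.
strawberries + avocado with both tight: 3.643 servings and 2.971 servings → $9.59.
kale + avocado with both tight: 2.391 servings and 2.106 servings → $6.24.
Cheapest feasible corner: $2.67.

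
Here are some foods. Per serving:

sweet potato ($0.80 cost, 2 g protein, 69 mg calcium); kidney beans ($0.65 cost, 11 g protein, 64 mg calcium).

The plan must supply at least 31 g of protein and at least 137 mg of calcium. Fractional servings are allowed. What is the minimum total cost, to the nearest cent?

$1.83

sweet potato only: max(31/2, 137/69) = 15.5 servings → $12.40.
kidney beans only: max(31/11, 137/64) = 2.818 servings → $1.83.
sweet potato + kidney beans: the both-tight solution has a negative serving — not a feasible corner.
The minimum over all feasible corners is $1.83.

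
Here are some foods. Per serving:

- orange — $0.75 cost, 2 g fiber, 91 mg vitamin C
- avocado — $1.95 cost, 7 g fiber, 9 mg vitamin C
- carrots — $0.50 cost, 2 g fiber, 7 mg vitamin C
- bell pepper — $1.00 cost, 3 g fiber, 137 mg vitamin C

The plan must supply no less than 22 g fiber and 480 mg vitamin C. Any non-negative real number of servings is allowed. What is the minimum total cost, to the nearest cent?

For a min-cost LP with two ≥-constraints, a basic feasible solution has at most two positive variables.
orange only: max(22/2, 480/91) = 11 servings → $8.25.
avocado only: max(22/7, 480/9) = 53.33 servings → $104.00.
carrots only: max(22/2, 480/7) = 68.57 servings → $34.29.
bell pepper only: max(22/3, 480/137) = 7.333 servings → $7.33.
orange + avocado with both tight: 5.108 servings and 1.683 servings → $7.11.
orange + carrots with both tight: 4.798 servings and 6.202 servings → $6.70.
orange + bell pepper: intersection lies outside the first quadrant.
avocado + carrots: intersection lies outside the first quadrant.
avocado + bell pepper with both tight: 1.689 servings and 3.393 servings → $6.69.
carrots + bell pepper with both tight: 6.221 servings and 3.186 servings → $6.30.
The minimum over all feasible corners is $6.30.

$6.30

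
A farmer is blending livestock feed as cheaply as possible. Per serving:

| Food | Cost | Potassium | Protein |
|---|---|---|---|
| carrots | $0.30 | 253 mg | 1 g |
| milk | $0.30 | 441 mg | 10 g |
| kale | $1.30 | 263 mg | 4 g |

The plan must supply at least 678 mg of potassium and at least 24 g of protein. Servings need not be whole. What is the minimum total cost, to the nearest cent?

carrots only: max(678/253, 24/1) = 24 servings → $7.20.
milk only: max(678/441, 24/10) = 2.4 servings → $0.72.
kale only: max(678/263, 24/4) = 6 servings → $7.80.
carrots + milk: the both-tight solution has a negative serving — not a feasible corner.
carrots + kale: the both-tight solution has a negative serving — not a feasible corner.
milk + kale: intersection lies outside the first quadrant.
The minimum over all feasible corners is $0.72.

$0.72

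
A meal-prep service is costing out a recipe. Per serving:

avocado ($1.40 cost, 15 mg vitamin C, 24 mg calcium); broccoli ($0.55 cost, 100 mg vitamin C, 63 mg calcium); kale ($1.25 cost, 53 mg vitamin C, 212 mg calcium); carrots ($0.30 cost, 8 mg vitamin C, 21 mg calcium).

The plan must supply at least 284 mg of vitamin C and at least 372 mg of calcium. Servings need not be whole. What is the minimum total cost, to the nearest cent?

For a min-cost LP with two ≥-constraints, a basic feasible solution has at most two positive variables.
avocado only: max(284/15, 372/24) = 18.93 servings → $26.51.
broccoli only: max(284/100, 372/63) = 5.905 servings → $3.25.
kale only: max(284/53, 372/212) = 5.358 servings → $6.70.
carrots only: max(284/8, 372/21) = 35.5 servings → $10.65.
avocado + broccoli with both tight: 13.27 servings and 0.8495 servings → $19.05.
avocado + kale: intersection lies outside the first quadrant.
avocado + carrots: intersection lies outside the first quadrant.
broccoli + kale with both tight: 2.267 servings and 1.081 servings → $2.60.
broccoli + carrots with both tight: 1.872 servings and 12.1 servings → $4.66.
kale + carrots with both targets exact would need a negative amount; discard.
The minimum over all feasible corners is $2.60.

$2.60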